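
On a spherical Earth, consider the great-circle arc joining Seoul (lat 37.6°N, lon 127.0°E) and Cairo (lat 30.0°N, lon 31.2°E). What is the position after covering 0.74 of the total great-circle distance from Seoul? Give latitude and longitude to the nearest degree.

≈ lat 40°N, lon 52°E

Write both endpoints as unit vectors p₁, p₂ with components (cos φ cos λ, cos φ sin λ, sin φ).
The central angle between the endpoints is δ = arccos(p₁·p₂) ≈ 1.333 rad (76.4°).
Interpolate at f = 0.74 with slerp weights a = sin((1−f)δ)/sin δ ≈ 0.349, b = sin(fδ)/sin δ ≈ 0.858.
p = a·p₁ + b·p₂ ≈ (0.469, 0.606, 0.642); φ = arcsin(p_z) ≈ 39.97°, λ = atan2(p_y, p_x) ≈ 52.27°.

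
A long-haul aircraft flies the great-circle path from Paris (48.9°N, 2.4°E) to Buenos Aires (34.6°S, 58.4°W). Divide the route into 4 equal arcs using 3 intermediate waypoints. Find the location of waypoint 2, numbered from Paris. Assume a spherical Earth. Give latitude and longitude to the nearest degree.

≈ 8°N, 32°W

From cos δ = sin φ₁ sin φ₂ + cos φ₁ cos φ₂ cos Δλ, the central angle is δ ≈ 1.735 rad (99.4°).
Interpolate at f = 2/4 with slerp weights a = sin((1−f)δ)/sin δ ≈ 0.773, b = sin(fδ)/sin δ ≈ 0.773.
p = a·p₁ + b·p₂ ≈ (0.841, -0.521, 0.144); φ = arcsin(p_z) ≈ 8.26°, λ = atan2(p_y, p_x) ≈ -31.76°.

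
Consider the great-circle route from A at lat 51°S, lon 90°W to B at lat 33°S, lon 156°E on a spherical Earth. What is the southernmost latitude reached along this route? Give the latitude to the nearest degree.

The great circle lies in the plane with unit normal n̂ = (p₁ × p₂)/|p₁ × p₂|.
Here n̂_z ≈ -0.493; the vertex latitude is φ_max = arccos|n̂_z| ≈ 60.5°.
Check via Clairaut: cos φ_max = |cos φ₁| · sin C = cos(51.0°)·sin(128.4°) ≈ 0.493, again giving ≈ 60.5°.

≈ 60°S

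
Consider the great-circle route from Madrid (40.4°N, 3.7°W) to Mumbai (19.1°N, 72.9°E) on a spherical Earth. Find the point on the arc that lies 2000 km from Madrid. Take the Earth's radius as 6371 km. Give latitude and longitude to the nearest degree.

≈ 40°N, 20°E

Convert each endpoint to a unit vector on the sphere (x = cos φ cos λ, y = cos φ sin λ, z = sin φ).
The central angle between the endpoints is δ = arccos(p₁·p₂) ≈ 1.182 rad (67.7°). The total great-circle distance is δ·R ≈ 1.182 × 6371 ≈ 7532 km, so the target fraction is f = 2000/7532 ≈ 0.266.
Interpolate at f ≈ 0.266 with slerp weights a = sin((1−f)δ)/sin δ ≈ 0.825, b = sin(fδ)/sin δ ≈ 0.334.
p = a·p₁ + b·p₂ ≈ (0.719, 0.261, 0.644); φ = arcsin(p_z) ≈ 40.07°, λ = atan2(p_y, p_x) ≈ 19.93°.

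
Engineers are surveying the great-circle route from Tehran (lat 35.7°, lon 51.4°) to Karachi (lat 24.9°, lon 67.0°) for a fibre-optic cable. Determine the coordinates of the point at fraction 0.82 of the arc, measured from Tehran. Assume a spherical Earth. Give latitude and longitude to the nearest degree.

Convert each endpoint to a unit vector on the sphere (x = cos φ cos λ, y = cos φ sin λ, z = sin φ).
The central angle between the endpoints is δ = arccos(p₁·p₂) ≈ 0.301 rad (17.2°).
Interpolate at f = 0.82 with slerp weights a = sin((1−f)δ)/sin δ ≈ 0.183, b = sin(fδ)/sin δ ≈ 0.824.
p = a·p₁ + b·p₂ ≈ (0.385, 0.804, 0.454); φ = arcsin(p_z) ≈ 26.97°, λ = atan2(p_y, p_x) ≈ 64.43°.

≈ lat 27°, lon 64°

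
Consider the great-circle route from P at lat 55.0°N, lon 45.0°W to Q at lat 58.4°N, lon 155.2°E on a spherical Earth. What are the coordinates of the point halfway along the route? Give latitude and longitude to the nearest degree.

≈ lat 83°N, lon 111°W

Write both endpoints as unit vectors p₁, p₂ with components (cos φ cos λ, cos φ sin λ, sin φ).
The central angle between the endpoints is δ = arccos(p₁·p₂) ≈ 1.142 rad (65.4°).
Interpolate at f = 1/2 with slerp weights a = sin((1−f)δ)/sin δ ≈ 0.594, b = sin(fδ)/sin δ ≈ 0.594.
p = a·p₁ + b·p₂ ≈ (-0.042, -0.110, 0.993); φ = arcsin(p_z) ≈ 83.22°, λ = atan2(p_y, p_x) ≈ -110.67°.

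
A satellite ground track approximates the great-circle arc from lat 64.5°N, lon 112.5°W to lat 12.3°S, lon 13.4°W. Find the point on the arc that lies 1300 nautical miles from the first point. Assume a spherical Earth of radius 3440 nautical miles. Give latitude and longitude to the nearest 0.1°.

≈ lat 57.9°N, lon 68.7°W

Write both endpoints as unit vectors p₁, p₂ with components (cos φ cos λ, cos φ sin λ, sin φ).
The central angle between the endpoints is δ = arccos(p₁·p₂) ≈ 1.833 rad (105.0°). The total great-circle distance is δ·R ≈ 1.833 × 3440 ≈ 6304 nmi, so the target fraction is f = 1300/6304 ≈ 0.206.
Interpolate at f ≈ 0.206 with slerp weights a = sin((1−f)δ)/sin δ ≈ 1.028, b = sin(fδ)/sin δ ≈ 0.382.
p = a·p₁ + b·p₂ ≈ (0.194, -0.495, 0.847); φ = arcsin(p_z) ≈ 57.86°, λ = atan2(p_y, p_x) ≈ -68.65°.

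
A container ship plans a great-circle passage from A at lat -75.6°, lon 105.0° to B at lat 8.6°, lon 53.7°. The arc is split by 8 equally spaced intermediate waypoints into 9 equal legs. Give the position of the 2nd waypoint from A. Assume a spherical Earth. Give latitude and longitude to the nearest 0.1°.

≈ lat -59.0°, lon 74.4°

Write both endpoints as unit vectors p₁, p₂ with components (cos φ cos λ, cos φ sin λ, sin φ).
The central angle between the endpoints is δ = arccos(p₁·p₂) ≈ 1.562 rad (89.5°).
Interpolate at f = 2/9 with slerp weights a = sin((1−f)δ)/sin δ ≈ 0.937, b = sin(fδ)/sin δ ≈ 0.340.
p = a·p₁ + b·p₂ ≈ (0.139, 0.496, -0.857); φ = arcsin(p_z) ≈ -58.98°, λ = atan2(p_y, p_x) ≈ 74.37°.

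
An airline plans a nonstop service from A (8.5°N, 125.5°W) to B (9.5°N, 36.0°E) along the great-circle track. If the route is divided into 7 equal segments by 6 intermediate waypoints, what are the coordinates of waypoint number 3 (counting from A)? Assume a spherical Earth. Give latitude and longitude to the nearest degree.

≈ (43°N, 60°W)

Write both endpoints as unit vectors p₁, p₂ with components (cos φ cos λ, cos φ sin λ, sin φ).
The central angle between the endpoints is δ = arccos(p₁·p₂) ≈ 2.692 rad (154.2°).
Interpolate at f = 3/7 with slerp weights a = sin((1−f)δ)/sin δ ≈ 2.300, b = sin(fδ)/sin δ ≈ 2.104.
p = a·p₁ + b·p₂ ≈ (0.358, -0.632, 0.687); φ = arcsin(p_z) ≈ 43.41°, λ = atan2(p_y, p_x) ≈ -60.49°.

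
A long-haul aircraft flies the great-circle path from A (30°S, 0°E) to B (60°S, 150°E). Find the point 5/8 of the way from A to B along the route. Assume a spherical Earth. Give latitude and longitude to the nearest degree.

≈ (77°S, 61°E)

The haversine formula gives a central angle δ ≈ 1.513 rad (86.7°) between the endpoints.
Interpolate at f = 5/8 with slerp weights a = sin((1−f)δ)/sin δ ≈ 0.538, b = sin(fδ)/sin δ ≈ 0.812.
p = a·p₁ + b·p₂ ≈ (0.114, 0.203, -0.972); φ = arcsin(p_z) ≈ -76.52°, λ = atan2(p_y, p_x) ≈ 60.59°.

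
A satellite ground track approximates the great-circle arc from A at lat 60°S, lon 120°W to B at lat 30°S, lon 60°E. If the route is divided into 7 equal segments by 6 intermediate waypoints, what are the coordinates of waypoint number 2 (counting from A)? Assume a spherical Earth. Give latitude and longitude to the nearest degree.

≈ lat 86°S, lon 120°W

From cos δ = sin φ₁ sin φ₂ + cos φ₁ cos φ₂ cos Δλ, the central angle is δ ≈ 1.571 rad (90.0°).
Interpolate at f = 2/7 with slerp weights a = sin((1−f)δ)/sin δ ≈ 0.901, b = sin(fδ)/sin δ ≈ 0.434.
p = a·p₁ + b·p₂ ≈ (-0.037, -0.065, -0.997); φ = arcsin(p_z) ≈ -85.71°, λ = atan2(p_y, p_x) ≈ -120.00°.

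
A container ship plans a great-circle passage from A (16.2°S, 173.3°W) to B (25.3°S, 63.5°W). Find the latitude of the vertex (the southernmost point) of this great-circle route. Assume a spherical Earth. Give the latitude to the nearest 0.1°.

≈ 33.9°S

The great circle lies in the plane with unit normal n̂ = (p₁ × p₂)/|p₁ × p₂|.
Here n̂_z ≈ +0.830; the vertex latitude is φ_max = arccos|n̂_z| ≈ 33.9°.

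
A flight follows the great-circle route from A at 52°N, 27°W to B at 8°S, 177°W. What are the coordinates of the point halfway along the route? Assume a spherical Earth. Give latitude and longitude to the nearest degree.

Convert each endpoint to a unit vector on the sphere (x = cos φ cos λ, y = cos φ sin λ, z = sin φ).
The central angle between the endpoints is δ = arccos(p₁·p₂) ≈ 2.262 rad (129.6°).
Interpolate at f = 1/2 with slerp weights a = sin((1−f)δ)/sin δ ≈ 1.175, b = sin(fδ)/sin δ ≈ 1.175.
p = a·p₁ + b·p₂ ≈ (-0.517, -0.389, 0.762); φ = arcsin(p_z) ≈ 49.66°, λ = atan2(p_y, p_x) ≈ -143.04°.

≈ 50°N, 143°W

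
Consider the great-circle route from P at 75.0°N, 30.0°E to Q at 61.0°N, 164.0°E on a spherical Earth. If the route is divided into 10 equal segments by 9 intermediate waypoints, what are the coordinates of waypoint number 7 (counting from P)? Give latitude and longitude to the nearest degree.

Write both endpoints as unit vectors p₁, p₂ with components (cos φ cos λ, cos φ sin λ, sin φ).
The central angle between the endpoints is δ = arccos(p₁·p₂) ≈ 0.711 rad (40.7°).
Interpolate at f = 7/10 with slerp weights a = sin((1−f)δ)/sin δ ≈ 0.324, b = sin(fδ)/sin δ ≈ 0.732.
p = a·p₁ + b·p₂ ≈ (-0.268, 0.140, 0.953); φ = arcsin(p_z) ≈ 72.40°, λ = atan2(p_y, p_x) ≈ 152.48°.

≈ 72°N, 152°E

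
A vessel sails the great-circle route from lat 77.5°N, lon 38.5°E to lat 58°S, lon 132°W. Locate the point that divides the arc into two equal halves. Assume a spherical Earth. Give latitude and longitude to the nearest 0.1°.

Write both endpoints as unit vectors p₁, p₂ with components (cos φ cos λ, cos φ sin λ, sin φ).
The central angle between the endpoints is δ = arccos(p₁·p₂) ≈ 2.797 rad (160.2°).
Interpolate at f = 1/2 with slerp weights a = sin((1−f)δ)/sin δ ≈ 2.913, b = sin(fδ)/sin δ ≈ 2.913.
p = a·p₁ + b·p₂ ≈ (-0.539, -0.755, 0.374); φ = arcsin(p_z) ≈ 21.94°, λ = atan2(p_y, p_x) ≈ -125.56°.

≈ lat 21.9°N, lon 125.6°W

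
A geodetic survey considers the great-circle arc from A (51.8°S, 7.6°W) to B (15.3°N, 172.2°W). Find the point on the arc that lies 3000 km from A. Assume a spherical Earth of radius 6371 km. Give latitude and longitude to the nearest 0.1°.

Convert each endpoint to a unit vector on the sphere (x = cos φ cos λ, y = cos φ sin λ, z = sin φ).
The central angle between the endpoints is δ = arccos(p₁·p₂) ≈ 2.469 rad (141.5°). The total great-circle distance is δ·R ≈ 2.469 × 6371 ≈ 15732 km, so the target fraction is f = 3000/15732 ≈ 0.191.
Interpolate at f ≈ 0.191 with slerp weights a = sin((1−f)δ)/sin δ ≈ 1.461, b = sin(fδ)/sin δ ≈ 0.729.
p = a·p₁ + b·p₂ ≈ (0.199, -0.215, -0.956); φ = arcsin(p_z) ≈ -72.95°, λ = atan2(p_y, p_x) ≈ -47.13°.

≈ (73.0°S, 47.1°W)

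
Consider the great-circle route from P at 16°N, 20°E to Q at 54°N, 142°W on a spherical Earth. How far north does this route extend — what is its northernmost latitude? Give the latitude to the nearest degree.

The great circle lies in the plane with unit normal n̂ = (p₁ × p₂)/|p₁ × p₂|.
Here n̂_z ≈ -0.184; the vertex latitude is φ_max = arccos|n̂_z| ≈ 79.4°.

≈ 79°N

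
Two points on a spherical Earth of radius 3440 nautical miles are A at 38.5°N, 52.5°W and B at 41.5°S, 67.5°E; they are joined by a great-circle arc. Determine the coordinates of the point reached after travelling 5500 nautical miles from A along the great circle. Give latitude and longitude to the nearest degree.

≈ 19°S, 23°E

Convert each endpoint to a unit vector on the sphere (x = cos φ cos λ, y = cos φ sin λ, z = sin φ).
The central angle between the endpoints is δ = arccos(p₁·p₂) ≈ 2.354 rad (134.9°). The total great-circle distance is δ·R ≈ 2.354 × 3440 ≈ 8098 nmi, so the target fraction is f = 5500/8098 ≈ 0.679.
Interpolate at f ≈ 0.679 with slerp weights a = sin((1−f)δ)/sin δ ≈ 0.967, b = sin(fδ)/sin δ ≈ 1.411.
p = a·p₁ + b·p₂ ≈ (0.865, 0.376, -0.333); φ = arcsin(p_z) ≈ -19.43°, λ = atan2(p_y, p_x) ≈ 23.46°.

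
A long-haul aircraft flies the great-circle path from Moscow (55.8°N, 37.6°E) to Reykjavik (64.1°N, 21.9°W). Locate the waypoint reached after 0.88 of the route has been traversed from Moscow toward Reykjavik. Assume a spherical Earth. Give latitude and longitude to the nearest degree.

≈ 65°N, 14°W

From cos δ = sin φ₁ sin φ₂ + cos φ₁ cos φ₂ cos Δλ, the central angle is δ ≈ 0.518 rad (29.7°).
Interpolate at f = 0.88 with slerp weights a = sin((1−f)δ)/sin δ ≈ 0.125, b = sin(fδ)/sin δ ≈ 0.889.
p = a·p₁ + b·p₂ ≈ (0.416, -0.102, 0.904); φ = arcsin(p_z) ≈ 64.63°, λ = atan2(p_y, p_x) ≈ -13.75°.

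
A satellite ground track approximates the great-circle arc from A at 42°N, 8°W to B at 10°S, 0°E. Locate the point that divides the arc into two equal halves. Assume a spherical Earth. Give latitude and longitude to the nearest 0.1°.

≈ 16.0°N, 3.4°W

The haversine formula gives a central angle δ ≈ 0.917 rad (52.5°) between the endpoints.
Interpolate at f = 1/2 with slerp weights a = sin((1−f)δ)/sin δ ≈ 0.558, b = sin(fδ)/sin δ ≈ 0.558.
p = a·p₁ + b·p₂ ≈ (0.959, -0.058, 0.276); φ = arcsin(p_z) ≈ 16.04°, λ = atan2(p_y, p_x) ≈ -3.44°.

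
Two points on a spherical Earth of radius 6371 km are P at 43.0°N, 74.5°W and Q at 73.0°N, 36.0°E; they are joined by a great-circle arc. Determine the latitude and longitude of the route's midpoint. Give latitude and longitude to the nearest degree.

≈ 67°N, 51°W

From cos δ = sin φ₁ sin φ₂ + cos φ₁ cos φ₂ cos Δλ, the central angle is δ ≈ 0.955 rad (54.7°).
Interpolate at f = 1/2 with slerp weights a = sin((1−f)δ)/sin δ ≈ 0.563, b = sin(fδ)/sin δ ≈ 0.563.
p = a·p₁ + b·p₂ ≈ (0.243, -0.300, 0.922); φ = arcsin(p_z) ≈ 67.28°, λ = atan2(p_y, p_x) ≈ -50.97°.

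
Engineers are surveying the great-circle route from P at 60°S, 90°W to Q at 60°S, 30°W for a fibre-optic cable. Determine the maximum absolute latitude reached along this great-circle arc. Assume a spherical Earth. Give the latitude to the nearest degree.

≈ 63°S

The great circle lies in the plane with unit normal n̂ = (p₁ × p₂)/|p₁ × p₂|.
Here n̂_z ≈ +0.447; the vertex latitude is φ_max = arccos|n̂_z| ≈ 63.4°.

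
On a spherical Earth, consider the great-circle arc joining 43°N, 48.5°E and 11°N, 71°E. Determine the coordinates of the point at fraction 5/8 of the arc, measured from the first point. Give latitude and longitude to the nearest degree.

Convert each endpoint to a unit vector on the sphere (x = cos φ cos λ, y = cos φ sin λ, z = sin φ).
The central angle between the endpoints is δ = arccos(p₁·p₂) ≈ 0.654 rad (37.5°).
Interpolate at f = 5/8 with slerp weights a = sin((1−f)δ)/sin δ ≈ 0.399, b = sin(fδ)/sin δ ≈ 0.653.
p = a·p₁ + b·p₂ ≈ (0.402, 0.825, 0.397); φ = arcsin(p_z) ≈ 23.38°, λ = atan2(p_y, p_x) ≈ 64.01°.

≈ 23°N, 64°E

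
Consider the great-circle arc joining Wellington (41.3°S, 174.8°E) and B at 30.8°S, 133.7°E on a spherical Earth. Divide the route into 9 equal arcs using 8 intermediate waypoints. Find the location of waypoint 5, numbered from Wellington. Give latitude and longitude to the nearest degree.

Write both endpoints as unit vectors p₁, p₂ with components (cos φ cos λ, cos φ sin λ, sin φ).
The central angle between the endpoints is δ = arccos(p₁·p₂) ≈ 0.602 rad (34.5°).
Interpolate at f = 5/9 with slerp weights a = sin((1−f)δ)/sin δ ≈ 0.467, b = sin(fδ)/sin δ ≈ 0.580.
p = a·p₁ + b·p₂ ≈ (-0.693, 0.392, -0.605); φ = arcsin(p_z) ≈ -37.22°, λ = atan2(p_y, p_x) ≈ 150.53°.

≈ 37°S, 151°E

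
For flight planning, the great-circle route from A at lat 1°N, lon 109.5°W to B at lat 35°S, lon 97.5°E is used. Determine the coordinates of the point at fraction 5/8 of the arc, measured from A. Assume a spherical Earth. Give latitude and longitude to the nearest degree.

≈ lat 56°S, lon 169°E

Convert each endpoint to a unit vector on the sphere (x = cos φ cos λ, y = cos φ sin λ, z = sin φ).
The central angle between the endpoints is δ = arccos(p₁·p₂) ≈ 2.404 rad (137.7°).
Interpolate at f = 5/8 with slerp weights a = sin((1−f)δ)/sin δ ≈ 1.165, b = sin(fδ)/sin δ ≈ 1.483.
p = a·p₁ + b·p₂ ≈ (-0.547, 0.106, -0.830); φ = arcsin(p_z) ≈ -56.11°, λ = atan2(p_y, p_x) ≈ 169.06°.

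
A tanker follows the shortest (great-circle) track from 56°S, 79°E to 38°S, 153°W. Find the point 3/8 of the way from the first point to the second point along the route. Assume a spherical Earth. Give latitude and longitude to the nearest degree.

From cos δ = sin φ₁ sin φ₂ + cos φ₁ cos φ₂ cos Δλ, the central angle is δ ≈ 1.329 rad (76.2°).
Interpolate at f = 3/8 with slerp weights a = sin((1−f)δ)/sin δ ≈ 0.761, b = sin(fδ)/sin δ ≈ 0.492.
p = a·p₁ + b·p₂ ≈ (-0.265, 0.241, -0.934); φ = arcsin(p_z) ≈ -69.02°, λ = atan2(p_y, p_x) ≈ 137.63°.

≈ 69°S, 138°E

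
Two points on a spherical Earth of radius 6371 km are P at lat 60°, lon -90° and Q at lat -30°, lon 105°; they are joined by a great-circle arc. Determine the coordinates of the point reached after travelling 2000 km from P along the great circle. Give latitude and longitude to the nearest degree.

Convert each endpoint to a unit vector on the sphere (x = cos φ cos λ, y = cos φ sin λ, z = sin φ).
The central angle between the endpoints is δ = arccos(p₁·p₂) ≈ 2.589 rad (148.4°). The total great-circle distance is δ·R ≈ 2.589 × 6371 ≈ 16496 km, so the target fraction is f = 2000/16496 ≈ 0.121.
Interpolate at f ≈ 0.121 with slerp weights a = sin((1−f)δ)/sin δ ≈ 1.452, b = sin(fδ)/sin δ ≈ 0.588.
p = a·p₁ + b·p₂ ≈ (-0.132, -0.234, 0.963); φ = arcsin(p_z) ≈ 74.43°, λ = atan2(p_y, p_x) ≈ -119.43°.

≈ lat 74°, lon -119°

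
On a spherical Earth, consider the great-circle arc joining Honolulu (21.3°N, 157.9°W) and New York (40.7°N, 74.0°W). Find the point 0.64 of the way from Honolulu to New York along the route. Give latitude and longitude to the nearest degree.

≈ 41°N, 108°W

From cos δ = sin φ₁ sin φ₂ + cos φ₁ cos φ₂ cos Δλ, the central angle is δ ≈ 1.254 rad (71.8°).
Interpolate at f = 0.64 with slerp weights a = sin((1−f)δ)/sin δ ≈ 0.459, b = sin(fδ)/sin δ ≈ 0.757.
p = a·p₁ + b·p₂ ≈ (-0.238, -0.712, 0.660); φ = arcsin(p_z) ≈ 41.31°, λ = atan2(p_y, p_x) ≈ -108.48°.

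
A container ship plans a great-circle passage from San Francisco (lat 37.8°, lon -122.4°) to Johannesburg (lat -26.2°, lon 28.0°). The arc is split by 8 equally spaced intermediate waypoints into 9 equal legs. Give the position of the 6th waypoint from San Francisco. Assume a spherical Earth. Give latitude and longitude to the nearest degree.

Write both endpoints as unit vectors p₁, p₂ with components (cos φ cos λ, cos φ sin λ, sin φ).
The central angle between the endpoints is δ = arccos(p₁·p₂) ≈ 2.662 rad (152.5°).
Interpolate at f = 6/9 with slerp weights a = sin((1−f)δ)/sin δ ≈ 1.679, b = sin(fδ)/sin δ ≈ 2.121.
p = a·p₁ + b·p₂ ≈ (0.970, -0.227, 0.093); φ = arcsin(p_z) ≈ 5.32°, λ = atan2(p_y, p_x) ≈ -13.17°.

≈ lat 5°, lon -13°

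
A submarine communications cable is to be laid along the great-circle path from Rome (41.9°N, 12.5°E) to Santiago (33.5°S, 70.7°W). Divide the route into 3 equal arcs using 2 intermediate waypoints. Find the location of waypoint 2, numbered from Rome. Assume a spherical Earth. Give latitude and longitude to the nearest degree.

≈ 8°S, 44°W

Write both endpoints as unit vectors p₁, p₂ with components (cos φ cos λ, cos φ sin λ, sin φ).
The central angle between the endpoints is δ = arccos(p₁·p₂) ≈ 1.870 rad (107.2°).
Interpolate at f = 2/3 with slerp weights a = sin((1−f)δ)/sin δ ≈ 0.611, b = sin(fδ)/sin δ ≈ 0.992.
p = a·p₁ + b·p₂ ≈ (0.717, -0.682, -0.140); φ = arcsin(p_z) ≈ -8.02°, λ = atan2(p_y, p_x) ≈ -43.57°.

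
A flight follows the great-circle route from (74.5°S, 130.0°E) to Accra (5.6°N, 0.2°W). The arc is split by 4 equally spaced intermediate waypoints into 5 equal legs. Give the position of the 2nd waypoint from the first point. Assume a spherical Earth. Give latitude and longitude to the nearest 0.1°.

The haversine formula gives a central angle δ ≈ 1.840 rad (105.4°) between the endpoints.
Interpolate at f = 2/5 with slerp weights a = sin((1−f)δ)/sin δ ≈ 0.926, b = sin(fδ)/sin δ ≈ 0.696.
p = a·p₁ + b·p₂ ≈ (0.534, 0.187, -0.825); φ = arcsin(p_z) ≈ -55.55°, λ = atan2(p_y, p_x) ≈ 19.32°.

≈ (55.5°S, 19.3°E)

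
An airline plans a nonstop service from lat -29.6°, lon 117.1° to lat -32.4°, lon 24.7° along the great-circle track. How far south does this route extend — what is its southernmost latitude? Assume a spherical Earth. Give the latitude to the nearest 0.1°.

≈ -41.0°

The great circle lies in the plane with unit normal n̂ = (p₁ × p₂)/|p₁ × p₂|.
Here n̂_z ≈ -0.754; the vertex latitude is φ_max = arccos|n̂_z| ≈ 41.0°.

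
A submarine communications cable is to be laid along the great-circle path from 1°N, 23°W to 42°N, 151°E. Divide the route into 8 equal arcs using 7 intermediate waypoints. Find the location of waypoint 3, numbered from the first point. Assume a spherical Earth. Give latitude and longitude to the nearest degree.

≈ 52°N, 15°W

The haversine formula gives a central angle δ ≈ 2.385 rad (136.7°) between the endpoints.
Interpolate at f = 3/8 with slerp weights a = sin((1−f)δ)/sin δ ≈ 1.452, b = sin(fδ)/sin δ ≈ 1.136.
p = a·p₁ + b·p₂ ≈ (0.598, -0.158, 0.786); φ = arcsin(p_z) ≈ 51.78°, λ = atan2(p_y, p_x) ≈ -14.80°.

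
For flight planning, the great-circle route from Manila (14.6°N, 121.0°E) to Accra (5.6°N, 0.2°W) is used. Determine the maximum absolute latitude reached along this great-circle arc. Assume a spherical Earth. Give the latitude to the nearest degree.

The great circle lies in the plane with unit normal n̂ = (p₁ × p₂)/|p₁ × p₂|.
Here n̂_z ≈ -0.936; the vertex latitude is φ_max = arccos|n̂_z| ≈ 20.7°.
Check via Clairaut: cos φ_max = |cos φ₁| · sin C = cos(14.6°)·sin(75.2°) ≈ 0.936, again giving ≈ 20.7°.

≈ 21°N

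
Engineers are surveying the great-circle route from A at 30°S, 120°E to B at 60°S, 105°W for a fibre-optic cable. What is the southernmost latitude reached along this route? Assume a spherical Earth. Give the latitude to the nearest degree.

≈ 72°S

The great circle lies in the plane with unit normal n̂ = (p₁ × p₂)/|p₁ × p₂|.
Here n̂_z ≈ +0.309; the vertex latitude is φ_max = arccos|n̂_z| ≈ 72.0°.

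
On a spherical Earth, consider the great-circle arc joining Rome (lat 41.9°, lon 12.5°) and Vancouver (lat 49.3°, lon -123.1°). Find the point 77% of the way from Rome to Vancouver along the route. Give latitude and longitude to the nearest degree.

≈ lat 64°, lon -101°

Convert each endpoint to a unit vector on the sphere (x = cos φ cos λ, y = cos φ sin λ, z = sin φ).
The central angle between the endpoints is δ = arccos(p₁·p₂) ≈ 1.411 rad (80.8°).
Interpolate at f = 0.77 with slerp weights a = sin((1−f)δ)/sin δ ≈ 0.323, b = sin(fδ)/sin δ ≈ 0.896.
p = a·p₁ + b·p₂ ≈ (-0.085, -0.438, 0.895); φ = arcsin(p_z) ≈ 63.53°, λ = atan2(p_y, p_x) ≈ -100.93°.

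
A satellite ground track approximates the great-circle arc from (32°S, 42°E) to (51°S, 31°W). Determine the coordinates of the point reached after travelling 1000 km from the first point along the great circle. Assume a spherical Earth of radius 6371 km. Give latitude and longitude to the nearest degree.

Write both endpoints as unit vectors p₁, p₂ with components (cos φ cos λ, cos φ sin λ, sin φ).
The central angle between the endpoints is δ = arccos(p₁·p₂) ≈ 0.967 rad (55.4°). The total great-circle distance is δ·R ≈ 0.967 × 6371 ≈ 6160 km, so the target fraction is f = 1000/6160 ≈ 0.162.
Interpolate at f ≈ 0.162 with slerp weights a = sin((1−f)δ)/sin δ ≈ 0.880, b = sin(fδ)/sin δ ≈ 0.190.
p = a·p₁ + b·p₂ ≈ (0.657, 0.438, -0.614); φ = arcsin(p_z) ≈ -37.87°, λ = atan2(p_y, p_x) ≈ 33.68°.

≈ (38°S, 34°E)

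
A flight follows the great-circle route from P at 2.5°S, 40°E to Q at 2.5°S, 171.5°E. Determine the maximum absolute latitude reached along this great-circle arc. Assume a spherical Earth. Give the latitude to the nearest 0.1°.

The great circle lies in the plane with unit normal n̂ = (p₁ × p₂)/|p₁ × p₂|.
Here n̂_z ≈ +0.994; the vertex latitude is φ_max = arccos|n̂_z| ≈ 6.1°.
Check via Clairaut: cos φ_max = |cos φ₁| · sin C = cos(2.5°)·sin(95.5°) ≈ 0.994, again giving ≈ 6.1°.

≈ 6.1°S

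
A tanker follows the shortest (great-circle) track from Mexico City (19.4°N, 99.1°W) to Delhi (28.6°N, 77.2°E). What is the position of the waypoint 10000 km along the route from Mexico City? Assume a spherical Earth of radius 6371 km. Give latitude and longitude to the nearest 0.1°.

The haversine formula gives a central angle δ ≈ 2.302 rad (131.9°) between the endpoints. The total great-circle distance is δ·R ≈ 2.302 × 6371 ≈ 14663 km, so the target fraction is f = 10000/14663 ≈ 0.682.
Interpolate at f ≈ 0.682 with slerp weights a = sin((1−f)δ)/sin δ ≈ 0.897, b = sin(fδ)/sin δ ≈ 1.343.
p = a·p₁ + b·p₂ ≈ (0.127, 0.314, 0.941); φ = arcsin(p_z) ≈ 70.20°, λ = atan2(p_y, p_x) ≈ 67.92°.

≈ 70.2°N, 67.9°E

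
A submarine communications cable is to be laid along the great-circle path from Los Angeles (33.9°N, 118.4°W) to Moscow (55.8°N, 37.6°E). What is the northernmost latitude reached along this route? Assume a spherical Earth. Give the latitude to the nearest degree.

The great circle lies in the plane with unit normal n̂ = (p₁ × p₂)/|p₁ × p₂|.
Here n̂_z ≈ +0.190; the vertex latitude is φ_max = arccos|n̂_z| ≈ 79.1°.
Check via Clairaut: cos φ_max = |cos φ₁| · sin C = cos(33.9°)·sin(13.2°) ≈ 0.190, again giving ≈ 79.1°.

≈ 79°N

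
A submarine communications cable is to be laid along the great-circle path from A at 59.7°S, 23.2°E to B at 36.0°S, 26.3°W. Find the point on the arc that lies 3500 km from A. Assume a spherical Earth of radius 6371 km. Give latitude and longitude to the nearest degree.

Write both endpoints as unit vectors p₁, p₂ with components (cos φ cos λ, cos φ sin λ, sin φ).
The central angle between the endpoints is δ = arccos(p₁·p₂) ≈ 0.688 rad (39.4°). The total great-circle distance is δ·R ≈ 0.688 × 6371 ≈ 4383 km, so the target fraction is f = 3500/4383 ≈ 0.799.
Interpolate at f ≈ 0.799 with slerp weights a = sin((1−f)δ)/sin δ ≈ 0.218, b = sin(fδ)/sin δ ≈ 0.822.
p = a·p₁ + b·p₂ ≈ (0.697, -0.252, -0.671); φ = arcsin(p_z) ≈ -42.16°, λ = atan2(p_y, p_x) ≈ -19.84°.

≈ 42°S, 20°W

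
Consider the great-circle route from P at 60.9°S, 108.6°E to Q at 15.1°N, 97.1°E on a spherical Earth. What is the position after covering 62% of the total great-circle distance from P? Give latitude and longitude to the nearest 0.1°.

≈ 13.9°S, 100.0°E

Write both endpoints as unit vectors p₁, p₂ with components (cos φ cos λ, cos φ sin λ, sin φ).
The central angle between the endpoints is δ = arccos(p₁·p₂) ≈ 1.336 rad (76.6°).
Interpolate at f = 0.62 with slerp weights a = sin((1−f)δ)/sin δ ≈ 0.500, b = sin(fδ)/sin δ ≈ 0.758.
p = a·p₁ + b·p₂ ≈ (-0.168, 0.956, -0.239); φ = arcsin(p_z) ≈ -13.85°, λ = atan2(p_y, p_x) ≈ 99.96°.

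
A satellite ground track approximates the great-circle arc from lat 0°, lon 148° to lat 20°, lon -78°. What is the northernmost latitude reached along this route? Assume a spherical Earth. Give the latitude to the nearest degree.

≈ 27°

The great circle lies in the plane with unit normal n̂ = (p₁ × p₂)/|p₁ × p₂|.
Here n̂_z ≈ +0.892; the vertex latitude is φ_max = arccos|n̂_z| ≈ 26.8°.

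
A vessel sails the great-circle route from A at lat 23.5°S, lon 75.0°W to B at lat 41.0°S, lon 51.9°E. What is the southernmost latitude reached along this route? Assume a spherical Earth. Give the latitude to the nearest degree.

≈ 56°S

The great circle lies in the plane with unit normal n̂ = (p₁ × p₂)/|p₁ × p₂|.
Here n̂_z ≈ +0.560; the vertex latitude is φ_max = arccos|n̂_z| ≈ 55.9°.
Check via Clairaut: cos φ_max = |cos φ₁| · sin C = cos(23.5°)·sin(142.4°) ≈ 0.560, again giving ≈ 55.9°.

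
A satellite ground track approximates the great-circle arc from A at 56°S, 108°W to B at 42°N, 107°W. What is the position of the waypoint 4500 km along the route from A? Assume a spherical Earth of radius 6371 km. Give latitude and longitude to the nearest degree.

≈ 16°S, 107°W

Write both endpoints as unit vectors p₁, p₂ with components (cos φ cos λ, cos φ sin λ, sin φ).
The central angle between the endpoints is δ = arccos(p₁·p₂) ≈ 1.710 rad (98.0°). The total great-circle distance is δ·R ≈ 1.710 × 6371 ≈ 10898 km, so the target fraction is f = 4500/10898 ≈ 0.413.
Interpolate at f ≈ 0.413 with slerp weights a = sin((1−f)δ)/sin δ ≈ 0.852, b = sin(fδ)/sin δ ≈ 0.655.
p = a·p₁ + b·p₂ ≈ (-0.290, -0.919, -0.268); φ = arcsin(p_z) ≈ -15.53°, λ = atan2(p_y, p_x) ≈ -107.49°.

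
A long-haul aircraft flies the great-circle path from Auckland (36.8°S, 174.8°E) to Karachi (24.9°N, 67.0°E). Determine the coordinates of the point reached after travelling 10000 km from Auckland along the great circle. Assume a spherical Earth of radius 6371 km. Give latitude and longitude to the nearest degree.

Convert each endpoint to a unit vector on the sphere (x = cos φ cos λ, y = cos φ sin λ, z = sin φ).
The central angle between the endpoints is δ = arccos(p₁·p₂) ≈ 2.065 rad (118.3°). The total great-circle distance is δ·R ≈ 2.065 × 6371 ≈ 13155 km, so the target fraction is f = 10000/13155 ≈ 0.760.
Interpolate at f ≈ 0.760 with slerp weights a = sin((1−f)δ)/sin δ ≈ 0.540, b = sin(fδ)/sin δ ≈ 1.136.
p = a·p₁ + b·p₂ ≈ (-0.028, 0.988, 0.155); φ = arcsin(p_z) ≈ 8.91°, λ = atan2(p_y, p_x) ≈ 91.62°.

≈ 9°N, 92°E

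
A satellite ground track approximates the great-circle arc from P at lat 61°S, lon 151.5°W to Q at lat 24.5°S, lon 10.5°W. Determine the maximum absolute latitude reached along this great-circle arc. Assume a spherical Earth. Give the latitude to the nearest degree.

≈ 74°S

The great circle lies in the plane with unit normal n̂ = (p₁ × p₂)/|p₁ × p₂|.
Here n̂_z ≈ +0.278; the vertex latitude is φ_max = arccos|n̂_z| ≈ 73.9°.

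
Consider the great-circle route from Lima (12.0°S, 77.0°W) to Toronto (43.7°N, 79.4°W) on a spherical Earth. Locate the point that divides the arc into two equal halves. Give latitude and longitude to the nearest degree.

≈ 16°N, 78°W

Convert each endpoint to a unit vector on the sphere (x = cos φ cos λ, y = cos φ sin λ, z = sin φ).
The central angle between the endpoints is δ = arccos(p₁·p₂) ≈ 0.973 rad (55.7°).
Interpolate at f = 1/2 with slerp weights a = sin((1−f)δ)/sin δ ≈ 0.566, b = sin(fδ)/sin δ ≈ 0.566.
p = a·p₁ + b·p₂ ≈ (0.200, -0.941, 0.273); φ = arcsin(p_z) ≈ 15.85°, λ = atan2(p_y, p_x) ≈ -78.02°.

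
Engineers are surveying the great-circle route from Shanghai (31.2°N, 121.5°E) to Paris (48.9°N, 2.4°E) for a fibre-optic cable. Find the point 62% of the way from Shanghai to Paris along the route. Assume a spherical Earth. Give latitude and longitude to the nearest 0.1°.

From cos δ = sin φ₁ sin φ₂ + cos φ₁ cos φ₂ cos Δλ, the central angle is δ ≈ 1.454 rad (83.3°).
Interpolate at f = 0.62 with slerp weights a = sin((1−f)δ)/sin δ ≈ 0.528, b = sin(fδ)/sin δ ≈ 0.790.
p = a·p₁ + b·p₂ ≈ (0.282, 0.407, 0.869); φ = arcsin(p_z) ≈ 60.30°, λ = atan2(p_y, p_x) ≈ 55.25°.

≈ 60.3°N, 55.2°E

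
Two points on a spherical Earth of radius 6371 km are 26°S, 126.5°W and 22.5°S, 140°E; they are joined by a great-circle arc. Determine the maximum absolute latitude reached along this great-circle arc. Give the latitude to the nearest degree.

≈ 33°S

The great circle lies in the plane with unit normal n̂ = (p₁ × p₂)/|p₁ × p₂|.
Here n̂_z ≈ -0.835; the vertex latitude is φ_max = arccos|n̂_z| ≈ 33.4°.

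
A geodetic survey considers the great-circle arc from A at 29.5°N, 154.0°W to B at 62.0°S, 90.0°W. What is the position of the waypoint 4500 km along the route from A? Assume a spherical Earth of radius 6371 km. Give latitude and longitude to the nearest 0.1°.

Write both endpoints as unit vectors p₁, p₂ with components (cos φ cos λ, cos φ sin λ, sin φ).
The central angle between the endpoints is δ = arccos(p₁·p₂) ≈ 1.829 rad (104.8°). The total great-circle distance is δ·R ≈ 1.829 × 6371 ≈ 11655 km, so the target fraction is f = 4500/11655 ≈ 0.386.
Interpolate at f ≈ 0.386 with slerp weights a = sin((1−f)δ)/sin δ ≈ 0.932, b = sin(fδ)/sin δ ≈ 0.671.
p = a·p₁ + b·p₂ ≈ (-0.729, -0.671, -0.134); φ = arcsin(p_z) ≈ -7.68°, λ = atan2(p_y, p_x) ≈ -137.39°.

≈ 7.7°S, 137.4°W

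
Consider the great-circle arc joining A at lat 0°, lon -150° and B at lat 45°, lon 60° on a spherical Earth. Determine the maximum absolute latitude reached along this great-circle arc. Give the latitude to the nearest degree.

≈ 63°

The great circle lies in the plane with unit normal n̂ = (p₁ × p₂)/|p₁ × p₂|.
Here n̂_z ≈ -0.447; the vertex latitude is φ_max = arccos|n̂_z| ≈ 63.4°.
Check via Clairaut: cos φ_max = |cos φ₁| · sin C = cos(0.0°)·sin(26.6°) ≈ 0.447, again giving ≈ 63.4°.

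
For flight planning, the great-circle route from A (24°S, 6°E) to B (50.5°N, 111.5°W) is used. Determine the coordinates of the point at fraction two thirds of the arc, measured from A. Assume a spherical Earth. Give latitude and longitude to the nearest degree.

≈ (38°N, 54°W)

Convert each endpoint to a unit vector on the sphere (x = cos φ cos λ, y = cos φ sin λ, z = sin φ).
The central angle between the endpoints is δ = arccos(p₁·p₂) ≈ 2.192 rad (125.6°).
Interpolate at f = 2/3 with slerp weights a = sin((1−f)δ)/sin δ ≈ 0.821, b = sin(fδ)/sin δ ≈ 1.223.
p = a·p₁ + b·p₂ ≈ (0.461, -0.645, 0.609); φ = arcsin(p_z) ≈ 37.55°, λ = atan2(p_y, p_x) ≈ -54.47°.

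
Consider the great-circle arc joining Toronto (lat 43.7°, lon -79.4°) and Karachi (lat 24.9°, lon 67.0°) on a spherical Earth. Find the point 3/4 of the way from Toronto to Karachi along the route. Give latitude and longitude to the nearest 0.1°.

From cos δ = sin φ₁ sin φ₂ + cos φ₁ cos φ₂ cos Δλ, the central angle is δ ≈ 1.829 rad (104.8°).
Interpolate at f = 3/4 with slerp weights a = sin((1−f)δ)/sin δ ≈ 0.457, b = sin(fδ)/sin δ ≈ 1.014.
p = a·p₁ + b·p₂ ≈ (0.420, 0.522, 0.742); φ = arcsin(p_z) ≈ 47.93°, λ = atan2(p_y, p_x) ≈ 51.18°.

≈ lat 47.9°, lon 51.2°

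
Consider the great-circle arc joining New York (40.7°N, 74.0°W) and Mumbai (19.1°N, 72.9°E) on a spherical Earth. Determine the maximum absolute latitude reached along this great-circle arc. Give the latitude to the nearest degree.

≈ 65°N

The great circle lies in the plane with unit normal n̂ = (p₁ × p₂)/|p₁ × p₂|.
Here n̂_z ≈ +0.424; the vertex latitude is φ_max = arccos|n̂_z| ≈ 64.9°.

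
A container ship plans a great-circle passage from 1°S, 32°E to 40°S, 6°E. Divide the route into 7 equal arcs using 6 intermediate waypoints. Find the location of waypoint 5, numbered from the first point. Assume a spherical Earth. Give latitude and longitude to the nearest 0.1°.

≈ 29.3°S, 15.1°E

Write both endpoints as unit vectors p₁, p₂ with components (cos φ cos λ, cos φ sin λ, sin φ).
The central angle between the endpoints is δ = arccos(p₁·p₂) ≈ 0.796 rad (45.6°).
Interpolate at f = 5/7 with slerp weights a = sin((1−f)δ)/sin δ ≈ 0.316, b = sin(fδ)/sin δ ≈ 0.753.
p = a·p₁ + b·p₂ ≈ (0.842, 0.228, -0.490); φ = arcsin(p_z) ≈ -29.33°, λ = atan2(p_y, p_x) ≈ 15.13°.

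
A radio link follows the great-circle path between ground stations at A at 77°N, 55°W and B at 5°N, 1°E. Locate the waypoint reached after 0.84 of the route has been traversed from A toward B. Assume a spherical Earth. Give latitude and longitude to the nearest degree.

Write both endpoints as unit vectors p₁, p₂ with components (cos φ cos λ, cos φ sin λ, sin φ).
The central angle between the endpoints is δ = arccos(p₁·p₂) ≈ 1.359 rad (77.9°).
Interpolate at f = 0.84 with slerp weights a = sin((1−f)δ)/sin δ ≈ 0.221, b = sin(fδ)/sin δ ≈ 0.930.
p = a·p₁ + b·p₂ ≈ (0.955, -0.024, 0.296); φ = arcsin(p_z) ≈ 17.22°, λ = atan2(p_y, p_x) ≈ -1.47°.

≈ 17°N, 1°W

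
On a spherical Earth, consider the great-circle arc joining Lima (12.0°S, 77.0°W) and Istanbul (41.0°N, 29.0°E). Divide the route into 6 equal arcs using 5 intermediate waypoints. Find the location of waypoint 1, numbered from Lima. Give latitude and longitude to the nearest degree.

≈ 0°N, 63°W

Convert each endpoint to a unit vector on the sphere (x = cos φ cos λ, y = cos φ sin λ, z = sin φ).
The central angle between the endpoints is δ = arccos(p₁·p₂) ≈ 1.918 rad (109.9°).
Interpolate at f = 1/6 with slerp weights a = sin((1−f)δ)/sin δ ≈ 1.063, b = sin(fδ)/sin δ ≈ 0.334.
p = a·p₁ + b·p₂ ≈ (0.454, -0.891, -0.002); φ = arcsin(p_z) ≈ -0.10°, λ = atan2(p_y, p_x) ≈ -62.97°.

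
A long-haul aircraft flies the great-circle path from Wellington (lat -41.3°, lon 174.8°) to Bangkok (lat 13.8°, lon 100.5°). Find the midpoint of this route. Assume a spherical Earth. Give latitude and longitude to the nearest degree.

≈ lat -17°, lon 132°

The haversine formula gives a central angle δ ≈ 1.531 rad (87.7°) between the endpoints.
Interpolate at f = 1/2 with slerp weights a = sin((1−f)δ)/sin δ ≈ 0.693, b = sin(fδ)/sin δ ≈ 0.693.
p = a·p₁ + b·p₂ ≈ (-0.641, 0.709, -0.292); φ = arcsin(p_z) ≈ -16.99°, λ = atan2(p_y, p_x) ≈ 132.13°.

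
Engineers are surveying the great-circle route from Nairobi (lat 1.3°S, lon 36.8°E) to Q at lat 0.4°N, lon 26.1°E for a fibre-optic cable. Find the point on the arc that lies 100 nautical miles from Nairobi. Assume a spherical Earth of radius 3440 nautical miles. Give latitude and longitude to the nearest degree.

≈ lat 1°S, lon 35°E

Write both endpoints as unit vectors p₁, p₂ with components (cos φ cos λ, cos φ sin λ, sin φ).
The central angle between the endpoints is δ = arccos(p₁·p₂) ≈ 0.189 rad (10.8°). The total great-circle distance is δ·R ≈ 0.189 × 3440 ≈ 650 nmi, so the target fraction is f = 100/650 ≈ 0.154.
Interpolate at f ≈ 0.154 with slerp weights a = sin((1−f)δ)/sin δ ≈ 0.848, b = sin(fδ)/sin δ ≈ 0.155.
p = a·p₁ + b·p₂ ≈ (0.817, 0.576, -0.018); φ = arcsin(p_z) ≈ -1.04°, λ = atan2(p_y, p_x) ≈ 35.15°.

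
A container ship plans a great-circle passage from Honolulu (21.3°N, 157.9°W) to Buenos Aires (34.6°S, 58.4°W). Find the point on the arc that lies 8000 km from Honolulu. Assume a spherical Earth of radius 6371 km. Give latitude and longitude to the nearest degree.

The haversine formula gives a central angle δ ≈ 1.910 rad (109.4°) between the endpoints. The total great-circle distance is δ·R ≈ 1.910 × 6371 ≈ 12169 km, so the target fraction is f = 8000/12169 ≈ 0.657.
Interpolate at f ≈ 0.657 with slerp weights a = sin((1−f)δ)/sin δ ≈ 0.646, b = sin(fδ)/sin δ ≈ 1.008.
p = a·p₁ + b·p₂ ≈ (-0.122, -0.933, -0.338); φ = arcsin(p_z) ≈ -19.76°, λ = atan2(p_y, p_x) ≈ -97.47°.

≈ 20°S, 97°W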